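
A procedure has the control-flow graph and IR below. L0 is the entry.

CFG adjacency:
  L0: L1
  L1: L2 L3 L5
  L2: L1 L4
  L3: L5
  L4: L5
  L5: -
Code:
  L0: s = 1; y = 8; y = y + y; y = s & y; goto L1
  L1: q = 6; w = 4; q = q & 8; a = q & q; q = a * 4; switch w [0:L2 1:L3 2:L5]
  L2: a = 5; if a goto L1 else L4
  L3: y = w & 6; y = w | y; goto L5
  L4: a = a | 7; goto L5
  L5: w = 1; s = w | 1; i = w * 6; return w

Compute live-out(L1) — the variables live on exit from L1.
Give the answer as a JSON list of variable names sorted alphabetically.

Answer: ["w"]

Derivation:
Block summaries:
  L0: {s,y} / ∅
  L1: {a,q,w} / ∅
  L2: {a} / ∅
  L3: {y} / {w}
  L4: {a} / {a}
  L5: {i,s,w} / ∅

Backward fixpoint:
  L0 li=∅ lo=∅
  L1 li=∅ lo={w}
  L2 li=∅ lo={a}
  L3 li={w} lo=∅
  L4 li={a} lo=∅
  L5 li=∅ lo=∅

live-out(L1) = ["w"]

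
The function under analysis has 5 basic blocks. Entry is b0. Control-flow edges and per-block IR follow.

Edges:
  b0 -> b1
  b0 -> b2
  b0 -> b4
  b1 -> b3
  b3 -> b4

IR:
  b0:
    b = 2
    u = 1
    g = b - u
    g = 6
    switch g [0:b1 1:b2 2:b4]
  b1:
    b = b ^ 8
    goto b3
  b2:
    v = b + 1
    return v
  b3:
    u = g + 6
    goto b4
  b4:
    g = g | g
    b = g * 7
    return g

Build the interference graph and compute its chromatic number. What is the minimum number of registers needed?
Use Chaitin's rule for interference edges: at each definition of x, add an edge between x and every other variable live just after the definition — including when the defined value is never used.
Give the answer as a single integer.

Answer: 3

Derivation:
def/use:
  b0: {b,g,u} / ∅
  b1: {b} / {b}
  b2: {v} / {b}
  b3: {u} / {g}
  b4: {b,g} / {g}

Live sets:
  b0: in=∅ out={b,g}
  b1: in={b,g} out={g}
  b2: in={b} out=∅
  b3: in={g} out={g}
  b4: in={g} out=∅

Interference:
  b — {g,u}
  g — {b,u}
  u — {b,g}
  v — ∅

Colouring:
  clique {b,g,u} ⇒ need ≥ 3
  3-colouring: r0={b,v}  r1={g}  r2={u}
  χ = 3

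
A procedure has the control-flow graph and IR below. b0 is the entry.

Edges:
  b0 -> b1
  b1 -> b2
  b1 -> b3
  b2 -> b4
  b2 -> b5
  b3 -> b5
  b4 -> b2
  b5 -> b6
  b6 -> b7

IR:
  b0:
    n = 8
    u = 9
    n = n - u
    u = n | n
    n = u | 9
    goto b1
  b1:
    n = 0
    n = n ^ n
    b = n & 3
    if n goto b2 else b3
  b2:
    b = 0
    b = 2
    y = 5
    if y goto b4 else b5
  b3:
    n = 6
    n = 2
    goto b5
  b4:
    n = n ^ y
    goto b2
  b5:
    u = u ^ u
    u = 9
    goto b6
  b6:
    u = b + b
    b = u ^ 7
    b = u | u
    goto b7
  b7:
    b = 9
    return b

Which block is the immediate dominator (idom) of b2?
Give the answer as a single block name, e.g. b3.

idom tree: b1←b0 b2←b1 b3←b1 b4←b2 b5←b1 b6←b5 b7←b6
Dom at joins:
  b2: preds {b1,b4}: {b0,b1} ∩ {b0,b1,b2,b4} = {b0,b1}; idom=b1
  b5: preds {b2,b3}: {b0,b1,b2} ∩ {b0,b1,b3} = {b0,b1}; idom=b1

idom(b2) = b1

Answer: b1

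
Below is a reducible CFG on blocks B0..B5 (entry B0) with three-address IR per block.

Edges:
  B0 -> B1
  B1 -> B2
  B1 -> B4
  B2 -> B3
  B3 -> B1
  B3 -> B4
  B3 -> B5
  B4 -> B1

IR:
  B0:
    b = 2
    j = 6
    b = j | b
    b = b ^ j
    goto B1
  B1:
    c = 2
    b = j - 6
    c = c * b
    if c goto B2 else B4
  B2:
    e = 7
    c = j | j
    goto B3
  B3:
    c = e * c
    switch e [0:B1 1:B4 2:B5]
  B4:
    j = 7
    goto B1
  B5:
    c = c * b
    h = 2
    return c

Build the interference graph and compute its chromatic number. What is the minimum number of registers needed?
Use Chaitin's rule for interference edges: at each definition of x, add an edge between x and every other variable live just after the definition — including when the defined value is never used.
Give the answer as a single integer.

Answer: 4

Derivation:
Block summaries:
  B0 def {b,j} use ∅
  B1 def {b,c} use {j}
  B2 def {c,e} use {j}
  B3 def {c} use {c,e}
  B4 def {j} use ∅
  B5 def {c,h} use {b,c}

Live sets:
  live B0: ∅→{j}
  live B1: {j}→{b,j}
  live B2: {b,j}→{b,c,e,j}
  live B3: {b,c,e,j}→{b,c,j}
  live B4: ∅→{j}
  live B5: {b,c}→∅

Interference:
  b↔{c,e,j}
  c↔{b,e,h,j}
  e↔{b,c,j}
  h↔{c}
  j↔{b,c,e}

Chromatic number:
  clique {b,c,e,j} ⇒ need ≥ 4
  assign b→r1 c→r0 e→r2 h→r1 j→r3 — no edge inside a register ⇒ χ ≤ 4
  χ = 4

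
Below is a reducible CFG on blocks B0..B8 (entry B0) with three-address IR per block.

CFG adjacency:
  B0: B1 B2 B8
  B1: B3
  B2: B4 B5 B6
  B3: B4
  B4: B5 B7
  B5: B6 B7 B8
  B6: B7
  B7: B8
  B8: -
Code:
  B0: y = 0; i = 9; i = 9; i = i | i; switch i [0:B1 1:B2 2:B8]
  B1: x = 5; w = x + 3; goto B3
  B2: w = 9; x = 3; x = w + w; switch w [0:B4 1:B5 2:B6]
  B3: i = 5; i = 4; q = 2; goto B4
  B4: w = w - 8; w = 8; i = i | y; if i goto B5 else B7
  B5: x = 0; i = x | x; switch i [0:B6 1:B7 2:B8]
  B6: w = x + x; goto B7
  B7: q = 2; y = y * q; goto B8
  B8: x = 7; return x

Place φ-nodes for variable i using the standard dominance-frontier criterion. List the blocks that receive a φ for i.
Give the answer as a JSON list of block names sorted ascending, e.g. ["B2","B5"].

Answer: ["B4", "B5", "B6", "B7", "B8"]

Derivation:
idom tree: B1←B0 B2←B0 B3←B1 B4←B0 B5←B0 B6←B0 B7←B0 B8←B0
Dom at joins:
  B4: preds {B2,B3}: {B0,B2} ∩ {B0,B1,B3} = {B0}; idom=B0
  B5: preds {B2,B4}: {B0,B2} ∩ {B0,B4} = {B0}; idom=B0
  B6: preds {B2,B5}: {B0,B2} ∩ {B0,B5} = {B0}; idom=B0
  B7: preds {B4,B5,B6}: {B0,B4} ∩ {B0,B5} ∩ {B0,B6} = {B0}; idom=B0
  B8: preds {B0,B5,B7}: {B0} ∩ {B0,B5} ∩ {B0,B7} = {B0}; idom=B0

Frontier:
  B4←B2: walk B2 to B0
  B4←B3: walk B3→B1 to B0
  B5←B2: walk B2 to B0
  B5←B4: walk B4 to B0
  B6←B2: walk B2 to B0
  B6←B5: walk B5 to B0
  B7←B4: walk B4 to B0
  B7←B5: walk B5 to B0
  B7←B6: walk B6 to B0
  B8←B0: walk · to B0
  B8←B5: walk B5 to B0
  B8←B7: walk B7 to B0
  B0: DF=∅
  B1: DF={B4}
  B2: DF={B4,B5,B6}
  B3: DF={B4}
  B4: DF={B5,B7}
  B5: DF={B6,B7,B8}
  B6: DF={B7}
  B7: DF={B8}
  B8: DF=∅

φ for i: defs {B0,B3,B4,B5}
  DF⁺ = {B4,B5,B6,B7,B8}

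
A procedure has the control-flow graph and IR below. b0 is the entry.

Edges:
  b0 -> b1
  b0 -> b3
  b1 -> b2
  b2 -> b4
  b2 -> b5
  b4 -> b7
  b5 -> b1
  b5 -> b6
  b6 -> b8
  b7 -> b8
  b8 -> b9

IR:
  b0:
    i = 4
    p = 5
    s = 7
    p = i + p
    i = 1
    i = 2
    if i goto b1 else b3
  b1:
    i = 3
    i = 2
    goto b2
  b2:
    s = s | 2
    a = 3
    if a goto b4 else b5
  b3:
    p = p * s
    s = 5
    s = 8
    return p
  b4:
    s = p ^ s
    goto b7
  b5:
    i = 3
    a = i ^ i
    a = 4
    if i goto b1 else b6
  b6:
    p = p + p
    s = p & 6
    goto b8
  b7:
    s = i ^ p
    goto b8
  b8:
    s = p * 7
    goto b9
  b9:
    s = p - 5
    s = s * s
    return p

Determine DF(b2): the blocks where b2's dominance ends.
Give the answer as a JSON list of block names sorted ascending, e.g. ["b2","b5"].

idom tree: b1←b0 b2←b1 b3←b0 b4←b2 b5←b2 b6←b5 b7←b4 b8←b2 b9←b8
Dom at joins:
  b1: preds {b0,b5}: {b0} ∩ {b0,b1,b2,b5} = {b0}; idom=b0
  b8: preds {b6,b7}: {b0,b1,b2,b5,b6} ∩ {b0,b1,b2,b4,b7} = {b0,b1,b2}; idom=b2

Frontier:
  b1←b0: walk · to b0
  b1←b5: walk b5→b2→b1 to b0
  b8←b6: walk b6→b5 to b2
  b8←b7: walk b7→b4 to b2
  b0: DF=∅
  b1: DF={b1}
  b2: DF={b1}
  b3: DF=∅
  b4: DF={b8}
  b5: DF={b1,b8}
  b6: DF={b8}
  b7: DF={b8}
  b8: DF=∅
  b9: DF=∅

DF(b2) = ["b1"]

Answer: ["b1"]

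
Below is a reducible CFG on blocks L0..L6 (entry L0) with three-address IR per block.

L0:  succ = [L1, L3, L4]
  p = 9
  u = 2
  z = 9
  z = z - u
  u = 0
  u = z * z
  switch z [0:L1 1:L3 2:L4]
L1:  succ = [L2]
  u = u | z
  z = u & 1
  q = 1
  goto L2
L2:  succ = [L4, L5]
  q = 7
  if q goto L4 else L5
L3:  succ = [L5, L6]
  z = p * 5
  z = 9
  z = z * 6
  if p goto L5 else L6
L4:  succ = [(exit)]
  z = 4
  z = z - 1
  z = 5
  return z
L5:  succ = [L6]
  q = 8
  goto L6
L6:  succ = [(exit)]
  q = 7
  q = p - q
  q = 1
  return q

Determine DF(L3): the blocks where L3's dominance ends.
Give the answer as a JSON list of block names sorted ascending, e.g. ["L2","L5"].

Answer: ["L5", "L6"]

Analysis:
idom tree: L1←L0 L2←L1 L3←L0 L4←L0 L5←L0 L6←L0
Dom at joins:
  L4: preds {L0,L2}: {L0} ∩ {L0,L1,L2} = {L0}; idom=L0
  L5: preds {L2,L3}: {L0,L1,L2} ∩ {L0,L3} = {L0}; idom=L0
  L6: preds {L3,L5}: {L0,L3} ∩ {L0,L5} = {L0}; idom=L0

Frontier:
  join L4 pred L0: · stop@L0
  join L4 pred L2: L2→L1 stop@L0
  join L5 pred L2: L2→L1 stop@L0
  join L5 pred L3: L3 stop@L0
  join L6 pred L3: L3 stop@L0
  join L6 pred L5: L5 stop@L0
  L0: DF=∅
  L1: DF={L4,L5}
  L2: DF={L4,L5}
  L3: DF={L5,L6}
  L4: DF=∅
  L5: DF={L6}
  L6: DF=∅

DF(L3) = ["L5", "L6"]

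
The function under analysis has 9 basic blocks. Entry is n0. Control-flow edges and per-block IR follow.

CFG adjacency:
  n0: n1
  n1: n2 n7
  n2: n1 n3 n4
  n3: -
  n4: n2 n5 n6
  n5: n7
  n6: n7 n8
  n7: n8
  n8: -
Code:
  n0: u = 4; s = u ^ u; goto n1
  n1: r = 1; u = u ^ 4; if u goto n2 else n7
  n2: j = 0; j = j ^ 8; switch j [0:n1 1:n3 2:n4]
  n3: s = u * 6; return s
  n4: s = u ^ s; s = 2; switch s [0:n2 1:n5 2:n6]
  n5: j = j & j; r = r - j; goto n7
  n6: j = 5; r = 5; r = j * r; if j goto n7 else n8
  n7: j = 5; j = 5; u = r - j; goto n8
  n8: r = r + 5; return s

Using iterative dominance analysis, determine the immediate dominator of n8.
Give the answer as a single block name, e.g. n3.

idom tree: n1←n0 n2←n1 n3←n2 n4←n2 n5←n4 n6←n4 n7←n1 n8←n1
Join-block Dom:
  n1: preds {n0,n2}: {n0} ∩ {n0,n1,n2} = {n0}; idom=n0
  n2: preds {n1,n4}: {n0,n1} ∩ {n0,n1,n2,n4} = {n0,n1}; idom=n1
  n7: preds {n1,n5,n6}: {n0,n1} ∩ {n0,n1,n2,n4,n5} ∩ {n0,n1,n2,n4,n6} = {n0,n1}; idom=n1
  n8: preds {n6,n7}: {n0,n1,n2,n4,n6} ∩ {n0,n1,n7} = {n0,n1}; idom=n1

idom(n8) = n1

Answer: n1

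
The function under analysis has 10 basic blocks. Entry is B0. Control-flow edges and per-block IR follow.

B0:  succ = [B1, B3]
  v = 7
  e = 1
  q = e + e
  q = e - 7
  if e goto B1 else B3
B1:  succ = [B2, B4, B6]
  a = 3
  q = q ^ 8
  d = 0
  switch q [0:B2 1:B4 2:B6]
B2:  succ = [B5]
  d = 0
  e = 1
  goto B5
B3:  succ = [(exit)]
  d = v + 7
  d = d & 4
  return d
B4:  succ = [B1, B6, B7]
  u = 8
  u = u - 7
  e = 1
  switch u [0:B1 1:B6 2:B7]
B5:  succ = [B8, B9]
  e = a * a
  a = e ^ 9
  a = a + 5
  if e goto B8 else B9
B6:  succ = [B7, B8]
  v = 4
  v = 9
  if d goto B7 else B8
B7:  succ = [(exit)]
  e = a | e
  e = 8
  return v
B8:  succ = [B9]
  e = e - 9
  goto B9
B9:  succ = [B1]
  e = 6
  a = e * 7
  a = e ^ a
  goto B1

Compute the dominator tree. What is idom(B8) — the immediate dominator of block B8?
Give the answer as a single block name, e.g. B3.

idom tree: B1←B0 B2←B1 B3←B0 B4←B1 B5←B2 B6←B1 B7←B1 B8←B1 B9←B1
Join-block Dom:
  B1: preds {B0,B4,B9}: {B0} ∩ {B0,B1,B4} ∩ {B0,B1,B9} = {B0}; idom=B0
  B6: preds {B1,B4}: {B0,B1} ∩ {B0,B1,B4} = {B0,B1}; idom=B1
  B7: preds {B4,B6}: {B0,B1,B4} ∩ {B0,B1,B6} = {B0,B1}; idom=B1
  B8: preds {B5,B6}: {B0,B1,B2,B5} ∩ {B0,B1,B6} = {B0,B1}; idom=B1
  B9: preds {B5,B8}: {B0,B1,B2,B5} ∩ {B0,B1,B8} = {B0,B1}; idom=B1

idom(B8) = B1

Answer: B1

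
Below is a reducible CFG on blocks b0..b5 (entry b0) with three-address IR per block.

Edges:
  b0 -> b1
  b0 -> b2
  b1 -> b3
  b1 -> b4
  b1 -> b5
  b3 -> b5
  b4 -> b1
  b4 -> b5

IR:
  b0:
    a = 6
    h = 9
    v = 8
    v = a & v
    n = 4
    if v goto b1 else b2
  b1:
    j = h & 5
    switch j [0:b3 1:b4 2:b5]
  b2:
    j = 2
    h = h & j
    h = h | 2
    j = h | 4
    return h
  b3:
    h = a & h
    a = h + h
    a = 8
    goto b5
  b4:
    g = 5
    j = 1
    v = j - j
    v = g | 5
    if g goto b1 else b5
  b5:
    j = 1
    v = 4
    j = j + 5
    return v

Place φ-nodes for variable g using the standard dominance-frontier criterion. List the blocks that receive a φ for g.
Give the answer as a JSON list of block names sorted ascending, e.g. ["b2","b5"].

idom tree: b1←b0 b2←b0 b3←b1 b4←b1 b5←b1
Join-block Dom:
  b1: preds {b0,b4}: {b0} ∩ {b0,b1,b4} = {b0}; idom=b0
  b5: preds {b1,b3,b4}: {b0,b1} ∩ {b0,b1,b3} ∩ {b0,b1,b4} = {b0,b1}; idom=b1

DF derivation:
  join b1 pred b0: · stop@b0
  join b1 pred b4: b4→b1 stop@b0
  join b5 pred b1: · stop@b1
  join b5 pred b3: b3 stop@b1
  join b5 pred b4: b4 stop@b1
  DF(b0)=∅
  DF(b1)={b1}
  DF(b2)=∅
  DF(b3)={b5}
  DF(b4)={b1,b5}
  DF(b5)=∅

φ for g: defs {b4}
  DF⁺ = {b1,b5}

Answer: ["b1", "b5"]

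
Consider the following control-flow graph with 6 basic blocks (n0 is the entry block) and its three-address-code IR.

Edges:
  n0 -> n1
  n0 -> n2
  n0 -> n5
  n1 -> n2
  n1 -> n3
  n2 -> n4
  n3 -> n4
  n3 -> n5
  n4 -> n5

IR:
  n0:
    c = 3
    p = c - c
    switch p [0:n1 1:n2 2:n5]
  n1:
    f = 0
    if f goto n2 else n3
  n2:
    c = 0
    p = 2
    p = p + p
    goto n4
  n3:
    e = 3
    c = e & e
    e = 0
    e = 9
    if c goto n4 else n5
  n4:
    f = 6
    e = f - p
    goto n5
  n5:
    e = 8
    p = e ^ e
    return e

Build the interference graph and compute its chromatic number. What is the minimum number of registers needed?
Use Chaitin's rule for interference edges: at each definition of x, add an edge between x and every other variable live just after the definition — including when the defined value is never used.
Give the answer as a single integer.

Block summaries:
  n0 def {c,p} use ∅
  n1 def {f} use ∅
  n2 def {c,p} use ∅
  n3 def {c,e} use ∅
  n4 def {e,f} use {p}
  n5 def {e,p} use ∅

Live sets:
  live n0: ∅→{p}
  live n1: {p}→{p}
  live n2: ∅→{p}
  live n3: {p}→{p}
  live n4: {p}→∅
  live n5: ∅→∅

Interfere edges:
  c↔{e,p}
  e↔{c,p}
  f↔{p}
  p↔{c,e,f}

Chromatic number:
  lower bound: {c,e,p} mutually conflict ⇒ χ ≥ 3
  3-colouring: R0={p}  R1={c,f}  R2={e}
  χ = 3

Answer: 3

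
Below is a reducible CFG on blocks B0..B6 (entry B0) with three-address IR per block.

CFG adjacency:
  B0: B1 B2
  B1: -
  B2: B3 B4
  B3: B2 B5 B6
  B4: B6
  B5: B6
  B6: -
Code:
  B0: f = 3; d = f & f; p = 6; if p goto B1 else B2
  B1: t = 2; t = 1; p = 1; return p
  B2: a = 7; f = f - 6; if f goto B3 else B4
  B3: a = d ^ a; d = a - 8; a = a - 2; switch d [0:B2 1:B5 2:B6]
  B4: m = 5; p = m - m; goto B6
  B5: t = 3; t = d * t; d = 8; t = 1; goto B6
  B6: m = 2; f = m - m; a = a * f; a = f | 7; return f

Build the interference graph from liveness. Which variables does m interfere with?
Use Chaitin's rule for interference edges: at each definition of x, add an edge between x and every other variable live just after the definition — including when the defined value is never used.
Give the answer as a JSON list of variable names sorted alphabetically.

Block summaries:
  B0: {d,f,p} / ∅
  B1: {p,t} / ∅
  B2: {a,f} / {f}
  B3: {a,d} / {a,d}
  B4: {m,p} / ∅
  B5: {d,t} / {d}
  B6: {a,f,m} / {a}

Live sets:
  live B0: ∅→{d,f}
  live B1: ∅→∅
  live B2: {d,f}→{a,d,f}
  live B3: {a,d,f}→{a,d,f}
  live B4: {a}→{a}
  live B5: {a,d}→{a}
  live B6: {a}→∅

Interfere edges:
  a: {d,f,m,p,t}
  d: {a,f,p,t}
  f: {a,d,p}
  m: {a}
  p: {a,d,f}
  t: {a,d}

N(m) = ["a"]

Answer: ["a"]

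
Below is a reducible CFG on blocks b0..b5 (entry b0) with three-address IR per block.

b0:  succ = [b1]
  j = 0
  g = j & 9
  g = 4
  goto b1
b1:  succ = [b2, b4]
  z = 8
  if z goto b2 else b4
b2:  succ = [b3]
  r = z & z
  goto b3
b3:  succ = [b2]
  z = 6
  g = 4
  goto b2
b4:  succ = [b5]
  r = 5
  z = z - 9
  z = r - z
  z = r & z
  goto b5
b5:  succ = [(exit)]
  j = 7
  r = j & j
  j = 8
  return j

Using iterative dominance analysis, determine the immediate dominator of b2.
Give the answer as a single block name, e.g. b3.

Answer: b1

Working:
idom tree: b1←b0 b2←b1 b3←b2 b4←b1 b5←b4
Join-block Dom:
  b2: preds {b1,b3}: {b0,b1} ∩ {b0,b1,b2,b3} = {b0,b1}; idom=b1

idom(b2) = b1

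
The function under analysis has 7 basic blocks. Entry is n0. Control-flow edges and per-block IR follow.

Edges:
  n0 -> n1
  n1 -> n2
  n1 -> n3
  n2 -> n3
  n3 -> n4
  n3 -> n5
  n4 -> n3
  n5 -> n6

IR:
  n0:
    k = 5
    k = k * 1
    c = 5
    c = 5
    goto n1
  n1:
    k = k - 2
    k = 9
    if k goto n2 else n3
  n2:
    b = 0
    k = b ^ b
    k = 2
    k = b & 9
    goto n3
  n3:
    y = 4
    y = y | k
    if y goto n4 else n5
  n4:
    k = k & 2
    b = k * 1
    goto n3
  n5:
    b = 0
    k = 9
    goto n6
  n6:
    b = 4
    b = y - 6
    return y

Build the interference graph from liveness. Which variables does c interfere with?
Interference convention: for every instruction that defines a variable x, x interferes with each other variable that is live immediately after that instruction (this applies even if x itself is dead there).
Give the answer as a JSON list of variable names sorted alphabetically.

Block summaries:
  n0: def={c,k} ue=∅
  n1: def={k} ue={k}
  n2: def={b,k} ue=∅
  n3: def={y} ue={k}
  n4: def={b,k} ue={k}
  n5: def={b,k} ue=∅
  n6: def={b} ue={y}

Backward fixpoint:
  live n0: ∅→{k}
  live n1: {k}→{k}
  live n2: ∅→{k}
  live n3: {k}→{k,y}
  live n4: {k}→{k}
  live n5: {y}→{y}
  live n6: {y}→∅

Conflict graph:
  b — {k,y}
  c — {k}
  k — {b,c,y}
  y — {b,k}

N(c) = ["k"]

Answer: ["k"]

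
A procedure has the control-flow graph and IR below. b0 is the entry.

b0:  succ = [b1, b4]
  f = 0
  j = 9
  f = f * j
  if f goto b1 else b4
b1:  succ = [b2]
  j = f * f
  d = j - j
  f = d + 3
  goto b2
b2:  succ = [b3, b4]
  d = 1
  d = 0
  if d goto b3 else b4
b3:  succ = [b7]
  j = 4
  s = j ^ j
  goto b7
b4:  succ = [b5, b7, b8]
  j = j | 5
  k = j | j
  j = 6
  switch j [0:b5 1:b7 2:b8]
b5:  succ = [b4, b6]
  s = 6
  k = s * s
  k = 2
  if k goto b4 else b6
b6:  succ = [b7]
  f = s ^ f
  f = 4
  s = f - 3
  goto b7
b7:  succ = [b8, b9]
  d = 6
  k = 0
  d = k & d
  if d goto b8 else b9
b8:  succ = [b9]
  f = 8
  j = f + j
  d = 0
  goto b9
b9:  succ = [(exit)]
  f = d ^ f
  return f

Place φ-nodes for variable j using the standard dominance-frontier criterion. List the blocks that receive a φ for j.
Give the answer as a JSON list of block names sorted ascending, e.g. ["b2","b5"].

Answer: ["b4", "b7", "b8", "b9"]

Derivation:
idom tree: b1←b0 b2←b1 b3←b2 b4←b0 b5←b4 b6←b5 b7←b0 b8←b0 b9←b0
Join-block Dom:
  b4: preds {b0,b2,b5}: {b0} ∩ {b0,b1,b2} ∩ {b0,b4,b5} = {b0}; idom=b0
  b7: preds {b3,b4,b6}: {b0,b1,b2,b3} ∩ {b0,b4} ∩ {b0,b4,b5,b6} = {b0}; idom=b0
  b8: preds {b4,b7}: {b0,b4} ∩ {b0,b7} = {b0}; idom=b0
  b9: preds {b7,b8}: {b0,b7} ∩ {b0,b8} = {b0}; idom=b0

DF walk-up:
  join b4 pred b0: · stop@b0
  join b4 pred b2: b2→b1 stop@b0
  join b4 pred b5: b5→b4 stop@b0
  join b7 pred b3: b3→b2→b1 stop@b0
  join b7 pred b4: b4 stop@b0
  join b7 pred b6: b6→b5→b4 stop@b0
  join b8 pred b4: b4 stop@b0
  join b8 pred b7: b7 stop@b0
  join b9 pred b7: b7 stop@b0
  join b9 pred b8: b8 stop@b0
  DF(b0)=∅
  DF(b1)={b4,b7}
  DF(b2)={b4,b7}
  DF(b3)={b7}
  DF(b4)={b4,b7,b8}
  DF(b5)={b4,b7}
  DF(b6)={b7}
  DF(b7)={b8,b9}
  DF(b8)={b9}
  DF(b9)=∅

φ for j: defs {b0,b1,b3,b4,b8}
  DF⁺ = {b4,b7,b8,b9}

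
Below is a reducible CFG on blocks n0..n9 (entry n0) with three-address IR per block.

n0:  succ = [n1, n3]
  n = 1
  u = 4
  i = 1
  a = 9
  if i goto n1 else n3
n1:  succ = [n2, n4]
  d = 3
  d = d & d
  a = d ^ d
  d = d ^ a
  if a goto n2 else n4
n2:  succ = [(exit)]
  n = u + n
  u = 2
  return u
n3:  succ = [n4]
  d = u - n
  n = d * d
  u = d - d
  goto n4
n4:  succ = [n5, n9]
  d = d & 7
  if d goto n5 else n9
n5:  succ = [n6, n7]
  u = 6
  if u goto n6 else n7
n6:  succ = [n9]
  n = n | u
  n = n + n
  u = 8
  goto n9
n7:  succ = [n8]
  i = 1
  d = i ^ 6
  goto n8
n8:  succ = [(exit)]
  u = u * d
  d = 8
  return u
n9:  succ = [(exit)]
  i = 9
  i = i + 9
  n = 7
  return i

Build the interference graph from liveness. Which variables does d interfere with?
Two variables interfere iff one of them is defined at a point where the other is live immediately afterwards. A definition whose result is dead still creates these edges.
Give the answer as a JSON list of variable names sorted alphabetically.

Answer: ["a", "n", "u"]

Working:
def/use:
  n0: def={a,i,n,u} ue=∅
  n1: def={a,d} ue=∅
  n2: def={n,u} ue={n,u}
  n3: def={d,n,u} ue={n,u}
  n4: def={d} ue={d}
  n5: def={u} ue=∅
  n6: def={n,u} ue={n,u}
  n7: def={d,i} ue=∅
  n8: def={d,u} ue={d,u}
  n9: def={i,n} ue=∅

Live sets:
  n0: in=∅ out={n,u}
  n1: in={n,u} out={d,n,u}
  n2: in={n,u} out=∅
  n3: in={n,u} out={d,n}
  n4: in={d,n} out={n}
  n5: in={n} out={n,u}
  n6: in={n,u} out=∅
  n7: in={u} out={d,u}
  n8: in={d,u} out=∅
  n9: in=∅ out=∅

Interference:
  a — {d,i,n,u}
  d — {a,n,u}
  i — {a,n,u}
  n — {a,d,i,u}
  u — {a,d,i,n}

N(d) = ["a", "n", "u"]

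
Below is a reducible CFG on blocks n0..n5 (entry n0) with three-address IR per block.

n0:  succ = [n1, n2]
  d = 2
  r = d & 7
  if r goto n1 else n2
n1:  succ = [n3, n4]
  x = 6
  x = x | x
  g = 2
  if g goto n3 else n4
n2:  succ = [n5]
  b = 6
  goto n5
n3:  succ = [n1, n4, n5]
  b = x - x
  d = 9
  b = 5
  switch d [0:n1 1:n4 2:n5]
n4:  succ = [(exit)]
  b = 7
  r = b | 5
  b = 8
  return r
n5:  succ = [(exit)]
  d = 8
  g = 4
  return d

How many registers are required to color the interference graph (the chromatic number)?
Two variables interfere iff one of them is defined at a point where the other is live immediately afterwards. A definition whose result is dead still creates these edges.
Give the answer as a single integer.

Answer: 2

Working:
def/use:
  n0: {d,r} / ∅
  n1: {g,x} / ∅
  n2: {b} / ∅
  n3: {b,d} / {x}
  n4: {b,r} / ∅
  n5: {d,g} / ∅

Live sets:
  n0 li=∅ lo=∅
  n1 li=∅ lo={x}
  n2 li=∅ lo=∅
  n3 li={x} lo=∅
  n4 li=∅ lo=∅
  n5 li=∅ lo=∅

Conflict graph:
  b — {d,r}
  d — {b,g}
  g — {d,x}
  r — {b}
  x — {g}

Registers:
  lower bound: {b,d} mutually conflict ⇒ χ ≥ 2
  assign b→c0 d→c1 g→c0 r→c1 x→c1 — no edge inside a register ⇒ χ ≤ 2
  χ = 2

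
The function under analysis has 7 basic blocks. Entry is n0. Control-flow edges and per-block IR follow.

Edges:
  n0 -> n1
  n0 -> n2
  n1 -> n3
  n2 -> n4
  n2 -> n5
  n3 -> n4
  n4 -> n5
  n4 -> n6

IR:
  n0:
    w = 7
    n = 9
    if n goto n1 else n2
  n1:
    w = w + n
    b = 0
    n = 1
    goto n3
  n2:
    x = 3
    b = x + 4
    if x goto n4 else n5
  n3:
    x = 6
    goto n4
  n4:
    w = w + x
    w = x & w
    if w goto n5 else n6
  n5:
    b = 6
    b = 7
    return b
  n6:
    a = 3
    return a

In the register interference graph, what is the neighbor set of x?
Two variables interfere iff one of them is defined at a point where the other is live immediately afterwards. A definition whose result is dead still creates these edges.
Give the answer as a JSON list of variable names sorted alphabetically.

Per-block:
  n0 def {n,w} use ∅
  n1 def {b,n,w} use {n,w}
  n2 def {b,x} use ∅
  n3 def {x} use ∅
  n4 def {w} use {w,x}
  n5 def {b} use ∅
  n6 def {a} use ∅

Live sets:
  n0 li=∅ lo={n,w}
  n1 li={n,w} lo={w}
  n2 li={w} lo={w,x}
  n3 li={w} lo={w,x}
  n4 li={w,x} lo=∅
  n5 li=∅ lo=∅
  n6 li=∅ lo=∅

Conflict graph:
  a: ∅
  b: {w,x}
  n: {w}
  w: {b,n,x}
  x: {b,w}

N(x) = ["b", "w"]

Answer: ["b", "w"]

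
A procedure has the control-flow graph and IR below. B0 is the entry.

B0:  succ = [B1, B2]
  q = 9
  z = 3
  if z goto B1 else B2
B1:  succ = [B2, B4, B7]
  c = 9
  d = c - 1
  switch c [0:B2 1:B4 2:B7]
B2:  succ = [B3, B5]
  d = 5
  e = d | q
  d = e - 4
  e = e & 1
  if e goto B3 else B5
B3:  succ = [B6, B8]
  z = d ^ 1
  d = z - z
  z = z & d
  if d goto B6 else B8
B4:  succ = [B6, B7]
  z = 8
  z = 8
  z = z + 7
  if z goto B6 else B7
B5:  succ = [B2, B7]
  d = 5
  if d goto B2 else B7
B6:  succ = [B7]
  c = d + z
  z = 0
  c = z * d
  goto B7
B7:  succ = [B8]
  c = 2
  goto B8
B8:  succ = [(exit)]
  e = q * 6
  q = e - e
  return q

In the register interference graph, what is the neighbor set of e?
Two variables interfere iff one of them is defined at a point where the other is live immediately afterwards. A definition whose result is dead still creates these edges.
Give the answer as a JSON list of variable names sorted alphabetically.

Answer: ["d", "q"]

Derivation:
Block summaries:
  B0: {q,z} / ∅
  B1: {c,d} / ∅
  B2: {d,e} / {q}
  B3: {d,z} / {d}
  B4: {z} / ∅
  B5: {d} / ∅
  B6: {c,z} / {d,z}
  B7: {c} / ∅
  B8: {e,q} / {q}

Backward fixpoint:
  B0 li=∅ lo={q}
  B1 li={q} lo={d,q}
  B2 li={q} lo={d,q}
  B3 li={d,q} lo={d,q,z}
  B4 li={d,q} lo={d,q,z}
  B5 li={q} lo={q}
  B6 li={d,q,z} lo={q}
  B7 li={q} lo={q}
  B8 li={q} lo=∅

Conflict graph:
  c↔{d,q}
  d↔{c,e,q,z}
  e↔{d,q}
  q↔{c,d,e,z}
  z↔{d,q}

N(e) = ["d", "q"]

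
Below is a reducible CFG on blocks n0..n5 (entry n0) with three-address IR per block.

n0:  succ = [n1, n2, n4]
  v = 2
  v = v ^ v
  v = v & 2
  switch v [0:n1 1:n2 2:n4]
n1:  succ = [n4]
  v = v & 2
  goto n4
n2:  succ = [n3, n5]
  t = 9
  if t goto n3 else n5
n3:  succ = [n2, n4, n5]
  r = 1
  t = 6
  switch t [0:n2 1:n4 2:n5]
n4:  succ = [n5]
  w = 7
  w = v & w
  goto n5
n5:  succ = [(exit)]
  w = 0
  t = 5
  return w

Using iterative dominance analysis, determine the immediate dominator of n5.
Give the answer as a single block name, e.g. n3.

Answer: n0

Analysis:
idom tree: n1←n0 n2←n0 n3←n2 n4←n0 n5←n0
Join-block Dom:
  n2: preds {n0,n3}: {n0} ∩ {n0,n2,n3} = {n0}; idom=n0
  n4: preds {n0,n1,n3}: {n0} ∩ {n0,n1} ∩ {n0,n2,n3} = {n0}; idom=n0
  n5: preds {n2,n3,n4}: {n0,n2} ∩ {n0,n2,n3} ∩ {n0,n4} = {n0}; idom=n0

idom(n5) = n0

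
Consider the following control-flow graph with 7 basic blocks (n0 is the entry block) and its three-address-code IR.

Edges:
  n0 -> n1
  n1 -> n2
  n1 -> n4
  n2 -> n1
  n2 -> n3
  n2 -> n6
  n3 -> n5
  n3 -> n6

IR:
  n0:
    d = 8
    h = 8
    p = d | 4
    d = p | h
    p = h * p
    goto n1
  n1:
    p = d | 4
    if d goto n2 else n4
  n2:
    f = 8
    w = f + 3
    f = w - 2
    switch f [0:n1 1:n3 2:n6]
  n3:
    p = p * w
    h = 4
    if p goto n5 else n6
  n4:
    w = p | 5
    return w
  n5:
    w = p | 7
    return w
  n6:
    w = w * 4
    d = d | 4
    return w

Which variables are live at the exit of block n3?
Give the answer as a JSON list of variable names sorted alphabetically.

Answer: ["d", "p", "w"]

Analysis:
Block summaries:
  n0: def={d,h,p} ue=∅
  n1: def={p} ue={d}
  n2: def={f,w} ue=∅
  n3: def={h,p} ue={p,w}
  n4: def={w} ue={p}
  n5: def={w} ue={p}
  n6: def={d,w} ue={d,w}

Backward fixpoint:
  live n0: ∅→{d}
  live n1: {d}→{d,p}
  live n2: {d,p}→{d,p,w}
  live n3: {d,p,w}→{d,p,w}
  live n4: {p}→∅
  live n5: {p}→∅
  live n6: {d,w}→∅

live-out(n3) = ["d", "p", "w"]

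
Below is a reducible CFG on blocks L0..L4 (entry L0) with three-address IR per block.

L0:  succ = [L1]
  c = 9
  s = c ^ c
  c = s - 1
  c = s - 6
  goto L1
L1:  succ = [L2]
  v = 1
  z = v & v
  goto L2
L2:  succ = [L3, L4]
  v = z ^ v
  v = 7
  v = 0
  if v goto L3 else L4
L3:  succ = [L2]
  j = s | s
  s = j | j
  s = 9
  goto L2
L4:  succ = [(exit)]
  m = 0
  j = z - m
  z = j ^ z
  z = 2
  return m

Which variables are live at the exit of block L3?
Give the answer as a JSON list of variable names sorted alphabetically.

Answer: ["s", "v", "z"]

Analysis:
Per-block:
  L0: def={c,s} ue=∅
  L1: def={v,z} ue=∅
  L2: def={v} ue={v,z}
  L3: def={j,s} ue={s}
  L4: def={j,m,z} ue={z}

Liveness:
  L0: in=∅ out={s}
  L1: in={s} out={s,v,z}
  L2: in={s,v,z} out={s,v,z}
  L3: in={s,v,z} out={s,v,z}
  L4: in={z} out=∅

live-out(L3) = ["s", "v", "z"]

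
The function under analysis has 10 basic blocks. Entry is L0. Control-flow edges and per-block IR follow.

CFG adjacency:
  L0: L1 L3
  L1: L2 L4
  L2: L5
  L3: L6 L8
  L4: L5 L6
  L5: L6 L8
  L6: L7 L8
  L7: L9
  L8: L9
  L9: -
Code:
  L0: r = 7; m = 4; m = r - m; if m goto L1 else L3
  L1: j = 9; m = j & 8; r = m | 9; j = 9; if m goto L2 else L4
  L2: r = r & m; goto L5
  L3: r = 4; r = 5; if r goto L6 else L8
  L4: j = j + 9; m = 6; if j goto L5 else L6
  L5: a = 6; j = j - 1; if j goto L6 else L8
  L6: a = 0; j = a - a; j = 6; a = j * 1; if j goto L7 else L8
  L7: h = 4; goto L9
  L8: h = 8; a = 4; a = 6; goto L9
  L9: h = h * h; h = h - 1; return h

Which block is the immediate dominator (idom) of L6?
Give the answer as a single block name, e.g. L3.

idom tree: L1←L0 L2←L1 L3←L0 L4←L1 L5←L1 L6←L0 L7←L6 L8←L0 L9←L0
Join-block Dom:
  L5: preds {L2,L4}: {L0,L1,L2} ∩ {L0,L1,L4} = {L0,L1}; idom=L1
  L6: preds {L3,L4,L5}: {L0,L3} ∩ {L0,L1,L4} ∩ {L0,L1,L5} = {L0}; idom=L0
  L8: preds {L3,L5,L6}: {L0,L3} ∩ {L0,L1,L5} ∩ {L0,L6} = {L0}; idom=L0
  L9: preds {L7,L8}: {L0,L6,L7} ∩ {L0,L8} = {L0}; idom=L0

idom(L6) = L0

Answer: L0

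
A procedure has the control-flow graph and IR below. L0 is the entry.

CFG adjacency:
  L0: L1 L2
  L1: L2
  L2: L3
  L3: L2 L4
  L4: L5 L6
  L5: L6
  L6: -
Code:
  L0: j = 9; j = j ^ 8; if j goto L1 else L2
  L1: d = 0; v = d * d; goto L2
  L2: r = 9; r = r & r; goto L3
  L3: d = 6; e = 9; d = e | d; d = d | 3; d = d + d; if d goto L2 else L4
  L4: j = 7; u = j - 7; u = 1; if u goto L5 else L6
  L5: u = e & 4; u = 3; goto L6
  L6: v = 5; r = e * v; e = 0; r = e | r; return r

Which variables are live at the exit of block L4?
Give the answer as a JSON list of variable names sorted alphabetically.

Answer: ["e"]

Analysis:
def/use:
  L0: def={j} ue=∅
  L1: def={d,v} ue=∅
  L2: def={r} ue=∅
  L3: def={d,e} ue=∅
  L4: def={j,u} ue=∅
  L5: def={u} ue={e}
  L6: def={e,r,v} ue={e}

Backward fixpoint:
  live L0: ∅→∅
  live L1: ∅→∅
  live L2: ∅→∅
  live L3: ∅→{e}
  live L4: {e}→{e}
  live L5: {e}→{e}
  live L6: {e}→∅

live-out(L4) = ["e"]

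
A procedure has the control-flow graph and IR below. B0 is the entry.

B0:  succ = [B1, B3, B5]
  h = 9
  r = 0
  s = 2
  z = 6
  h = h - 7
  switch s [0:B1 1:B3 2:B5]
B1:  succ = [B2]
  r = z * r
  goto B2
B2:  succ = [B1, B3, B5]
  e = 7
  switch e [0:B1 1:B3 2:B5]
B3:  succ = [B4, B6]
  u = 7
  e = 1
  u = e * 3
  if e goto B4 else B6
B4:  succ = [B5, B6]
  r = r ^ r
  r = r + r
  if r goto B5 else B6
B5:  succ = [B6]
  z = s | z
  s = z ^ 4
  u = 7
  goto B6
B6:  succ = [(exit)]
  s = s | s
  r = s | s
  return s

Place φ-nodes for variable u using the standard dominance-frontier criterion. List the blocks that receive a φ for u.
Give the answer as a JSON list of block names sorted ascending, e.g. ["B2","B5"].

Answer: ["B5", "B6"]

Analysis:
idom tree: B1←B0 B2←B1 B3←B0 B4←B3 B5←B0 B6←B0
Dom∩ at merges:
  B1: preds {B0,B2}: {B0} ∩ {B0,B1,B2} = {B0}; idom=B0
  B3: preds {B0,B2}: {B0} ∩ {B0,B1,B2} = {B0}; idom=B0
  B5: preds {B0,B2,B4}: {B0} ∩ {B0,B1,B2} ∩ {B0,B3,B4} = {B0}; idom=B0
  B6: preds {B3,B4,B5}: {B0,B3} ∩ {B0,B3,B4} ∩ {B0,B5} = {B0}; idom=B0

DF derivation:
  join B1 pred B0: · stop@B0
  join B1 pred B2: B2→B1 stop@B0
  join B3 pred B0: · stop@B0
  join B3 pred B2: B2→B1 stop@B0
  join B5 pred B0: · stop@B0
  join B5 pred B2: B2→B1 stop@B0
  join B5 pred B4: B4→B3 stop@B0
  join B6 pred B3: B3 stop@B0
  join B6 pred B4: B4→B3 stop@B0
  join B6 pred B5: B5 stop@B0
  B0 → ∅
  B1 → {B1,B3,B5}
  B2 → {B1,B3,B5}
  B3 → {B5,B6}
  B4 → {B5,B6}
  B5 → {B6}
  B6 → ∅

φ for u: defs {B3,B5}
  DF⁺ = {B5,B6}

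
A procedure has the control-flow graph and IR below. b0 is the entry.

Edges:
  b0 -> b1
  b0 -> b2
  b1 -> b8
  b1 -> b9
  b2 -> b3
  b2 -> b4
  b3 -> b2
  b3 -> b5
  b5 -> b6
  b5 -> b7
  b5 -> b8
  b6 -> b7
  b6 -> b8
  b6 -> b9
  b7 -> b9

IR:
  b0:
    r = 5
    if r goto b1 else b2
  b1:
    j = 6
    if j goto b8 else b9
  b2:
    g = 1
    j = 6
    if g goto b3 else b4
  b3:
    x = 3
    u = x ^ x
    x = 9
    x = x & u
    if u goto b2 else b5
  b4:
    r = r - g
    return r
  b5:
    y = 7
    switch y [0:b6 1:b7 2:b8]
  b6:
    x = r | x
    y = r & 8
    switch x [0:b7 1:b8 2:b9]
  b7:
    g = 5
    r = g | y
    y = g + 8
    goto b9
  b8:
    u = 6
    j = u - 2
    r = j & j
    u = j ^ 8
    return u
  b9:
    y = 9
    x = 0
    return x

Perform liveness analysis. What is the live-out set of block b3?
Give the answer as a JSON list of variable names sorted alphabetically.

Answer: ["r", "x"]

Working:
Block summaries:
  b0 def {r} use ∅
  b1 def {j} use ∅
  b2 def {g,j} use ∅
  b3 def {u,x} use ∅
  b4 def {r} use {g,r}
  b5 def {y} use ∅
  b6 def {x,y} use {r,x}
  b7 def {g,r,y} use {y}
  b8 def {j,r,u} use ∅
  b9 def {x,y} use ∅

Liveness:
  live b0: ∅→{r}
  live b1: ∅→∅
  live b2: {r}→{g,r}
  live b3: {r}→{r,x}
  live b4: {g,r}→∅
  live b5: {r,x}→{r,x,y}
  live b6: {r,x}→{y}
  live b7: {y}→∅
  live b8: ∅→∅
  live b9: ∅→∅

live-out(b3) = ["r", "x"]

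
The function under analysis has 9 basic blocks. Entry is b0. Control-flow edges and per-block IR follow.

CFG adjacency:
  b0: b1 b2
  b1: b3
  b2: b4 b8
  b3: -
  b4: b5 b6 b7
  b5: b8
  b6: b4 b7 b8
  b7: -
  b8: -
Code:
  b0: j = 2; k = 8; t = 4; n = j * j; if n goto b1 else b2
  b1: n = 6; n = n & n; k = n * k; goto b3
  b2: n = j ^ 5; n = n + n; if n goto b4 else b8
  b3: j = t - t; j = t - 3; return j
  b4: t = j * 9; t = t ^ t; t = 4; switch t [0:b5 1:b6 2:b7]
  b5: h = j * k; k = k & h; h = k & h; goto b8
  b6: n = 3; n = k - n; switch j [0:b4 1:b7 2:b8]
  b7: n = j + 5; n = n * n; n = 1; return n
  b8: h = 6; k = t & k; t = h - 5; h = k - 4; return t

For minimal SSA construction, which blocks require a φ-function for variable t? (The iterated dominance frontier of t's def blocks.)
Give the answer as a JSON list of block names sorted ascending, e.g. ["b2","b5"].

Answer: ["b4", "b8"]

Working:
idom tree: b1←b0 b2←b0 b3←b1 b4←b2 b5←b4 b6←b4 b7←b4 b8←b2
Join-block Dom:
  b4: preds {b2,b6}: {b0,b2} ∩ {b0,b2,b4,b6} = {b0,b2}; idom=b2
  b7: preds {b4,b6}: {b0,b2,b4} ∩ {b0,b2,b4,b6} = {b0,b2,b4}; idom=b4
  b8: preds {b2,b5,b6}: {b0,b2} ∩ {b0,b2,b4,b5} ∩ {b0,b2,b4,b6} = {b0,b2}; idom=b2

Frontier:
  b4←b2: walk · to b2
  b4←b6: walk b6→b4 to b2
  b7←b4: walk · to b4
  b7←b6: walk b6 to b4
  b8←b2: walk · to b2
  b8←b5: walk b5→b4 to b2
  b8←b6: walk b6→b4 to b2
  DF(b0)=∅
  DF(b1)=∅
  DF(b2)=∅
  DF(b3)=∅
  DF(b4)={b4,b8}
  DF(b5)={b8}
  DF(b6)={b4,b7,b8}
  DF(b7)=∅
  DF(b8)=∅

φ for t: defs {b0,b4,b8}
  DF⁺ = {b4,b8}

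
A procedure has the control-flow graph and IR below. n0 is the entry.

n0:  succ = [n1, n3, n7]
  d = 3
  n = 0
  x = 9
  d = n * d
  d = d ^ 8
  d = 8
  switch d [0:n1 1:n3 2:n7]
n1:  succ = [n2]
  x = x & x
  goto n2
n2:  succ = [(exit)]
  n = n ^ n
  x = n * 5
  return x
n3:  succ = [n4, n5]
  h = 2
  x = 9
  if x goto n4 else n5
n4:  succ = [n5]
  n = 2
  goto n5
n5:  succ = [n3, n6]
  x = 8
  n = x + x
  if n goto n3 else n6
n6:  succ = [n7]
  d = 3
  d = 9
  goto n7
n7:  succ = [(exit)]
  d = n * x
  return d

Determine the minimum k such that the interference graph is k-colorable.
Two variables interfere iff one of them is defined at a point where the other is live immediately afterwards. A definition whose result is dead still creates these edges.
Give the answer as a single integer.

Per-block:
  n0: {d,n,x} / ∅
  n1: {x} / {x}
  n2: {n,x} / {n}
  n3: {h,x} / ∅
  n4: {n} / ∅
  n5: {n,x} / ∅
  n6: {d} / ∅
  n7: {d} / {n,x}

Backward fixpoint:
  n0: in=∅ out={n,x}
  n1: in={n,x} out={n}
  n2: in={n} out=∅
  n3: in=∅ out=∅
  n4: in=∅ out=∅
  n5: in=∅ out={n,x}
  n6: in={n,x} out={n,x}
  n7: in={n,x} out=∅

Interfere edges:
  d↔{n,x}
  h↔∅
  n↔{d,x}
  x↔{d,n}

Colouring:
  clique {d,n,x} ⇒ need ≥ 3
  assign d→c0 h→c0 n→c1 x→c2 — no edge inside a register ⇒ χ ≤ 3
  χ = 3

Answer: 3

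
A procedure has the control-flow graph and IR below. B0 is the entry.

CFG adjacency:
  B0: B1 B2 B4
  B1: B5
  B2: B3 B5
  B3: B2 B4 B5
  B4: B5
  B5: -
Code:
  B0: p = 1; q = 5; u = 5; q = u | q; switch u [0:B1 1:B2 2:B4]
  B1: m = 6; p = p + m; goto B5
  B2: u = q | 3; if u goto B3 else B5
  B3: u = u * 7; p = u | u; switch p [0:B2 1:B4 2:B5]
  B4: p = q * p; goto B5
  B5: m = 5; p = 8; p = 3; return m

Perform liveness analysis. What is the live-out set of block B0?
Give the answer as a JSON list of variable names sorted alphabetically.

Answer: ["p", "q"]

Derivation:
Per-block:
  B0: {p,q,u} / ∅
  B1: {m,p} / {p}
  B2: {u} / {q}
  B3: {p,u} / {u}
  B4: {p} / {p,q}
  B5: {m,p} / ∅

Liveness:
  B0 li=∅ lo={p,q}
  B1 li={p} lo=∅
  B2 li={q} lo={q,u}
  B3 li={q,u} lo={p,q}
  B4 li={p,q} lo=∅
  B5 li=∅ lo=∅

live-out(B0) = ["p", "q"]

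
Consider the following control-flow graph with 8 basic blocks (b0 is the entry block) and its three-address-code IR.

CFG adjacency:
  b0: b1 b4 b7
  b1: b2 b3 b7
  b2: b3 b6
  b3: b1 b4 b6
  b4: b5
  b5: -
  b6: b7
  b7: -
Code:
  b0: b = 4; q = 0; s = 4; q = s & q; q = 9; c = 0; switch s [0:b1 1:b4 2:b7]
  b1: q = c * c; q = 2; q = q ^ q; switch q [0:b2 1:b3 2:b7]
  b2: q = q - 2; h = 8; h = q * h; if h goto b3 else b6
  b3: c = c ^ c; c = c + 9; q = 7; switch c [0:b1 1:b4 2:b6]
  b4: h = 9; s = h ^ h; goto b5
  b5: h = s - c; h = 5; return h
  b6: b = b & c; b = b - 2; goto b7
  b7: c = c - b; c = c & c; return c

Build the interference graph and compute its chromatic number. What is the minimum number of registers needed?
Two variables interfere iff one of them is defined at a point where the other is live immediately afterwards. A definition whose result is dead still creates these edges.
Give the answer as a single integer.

Answer: 4

Working:
def/use:
  b0: {b,c,q,s} / ∅
  b1: {q} / {c}
  b2: {h,q} / {q}
  b3: {c,q} / {c}
  b4: {h,s} / ∅
  b5: {h} / {c,s}
  b6: {b} / {b,c}
  b7: {c} / {b,c}

Live sets:
  live b0: ∅→{b,c}
  live b1: {b,c}→{b,c,q}
  live b2: {b,c,q}→{b,c}
  live b3: {b,c}→{b,c}
  live b4: {c}→{c,s}
  live b5: {c,s}→∅
  live b6: {b,c}→{b,c}
  live b7: {b,c}→∅

Interfere edges:
  b — {c,h,q,s}
  c — {b,h,q,s}
  h — {b,c,q}
  q — {b,c,h,s}
  s — {b,c,q}

Registers:
  lower bound: {b,c,h,q} mutually conflict ⇒ χ ≥ 4
  4-colouring: r0={b}  r1={c}  r2={q}  r3={h,s}
  χ = 4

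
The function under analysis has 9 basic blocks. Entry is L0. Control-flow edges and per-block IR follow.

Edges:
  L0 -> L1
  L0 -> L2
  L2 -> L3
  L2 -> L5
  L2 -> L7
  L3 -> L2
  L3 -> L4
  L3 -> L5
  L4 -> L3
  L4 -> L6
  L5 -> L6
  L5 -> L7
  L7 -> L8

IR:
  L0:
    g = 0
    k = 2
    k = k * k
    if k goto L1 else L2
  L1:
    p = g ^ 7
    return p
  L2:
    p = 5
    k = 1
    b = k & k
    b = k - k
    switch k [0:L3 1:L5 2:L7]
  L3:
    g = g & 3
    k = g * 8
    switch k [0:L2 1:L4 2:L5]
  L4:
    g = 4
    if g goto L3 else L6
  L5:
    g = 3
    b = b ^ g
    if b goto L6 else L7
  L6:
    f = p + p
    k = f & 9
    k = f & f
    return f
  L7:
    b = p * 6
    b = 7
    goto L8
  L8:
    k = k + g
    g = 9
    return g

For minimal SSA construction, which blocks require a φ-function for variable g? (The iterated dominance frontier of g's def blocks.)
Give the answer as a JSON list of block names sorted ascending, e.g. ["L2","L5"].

idom tree: L1←L0 L2←L0 L3←L2 L4←L3 L5←L2 L6←L2 L7←L2 L8←L7
Dom at joins:
  L2: preds {L0,L3}: {L0} ∩ {L0,L2,L3} = {L0}; idom=L0
  L3: preds {L2,L4}: {L0,L2} ∩ {L0,L2,L3,L4} = {L0,L2}; idom=L2
  L5: preds {L2,L3}: {L0,L2} ∩ {L0,L2,L3} = {L0,L2}; idom=L2
  L6: preds {L4,L5}: {L0,L2,L3,L4} ∩ {L0,L2,L5} = {L0,L2}; idom=L2
  L7: preds {L2,L5}: {L0,L2} ∩ {L0,L2,L5} = {L0,L2}; idom=L2

Frontier:
  join L2 pred L0: · stop@L0
  join L2 pred L3: L3→L2 stop@L0
  join L3 pred L2: · stop@L2
  join L3 pred L4: L4→L3 stop@L2
  join L5 pred L2: · stop@L2
  join L5 pred L3: L3 stop@L2
  join L6 pred L4: L4→L3 stop@L2
  join L6 pred L5: L5 stop@L2
  join L7 pred L2: · stop@L2
  join L7 pred L5: L5 stop@L2
  L0: DF=∅
  L1: DF=∅
  L2: DF={L2}
  L3: DF={L2,L3,L5,L6}
  L4: DF={L3,L6}
  L5: DF={L6,L7}
  L6: DF=∅
  L7: DF=∅
  L8: DF=∅

φ for g: defs {L0,L3,L4,L5,L8}
  DF⁺ = {L2,L3,L5,L6,L7}

Answer: ["L2", "L3", "L5", "L6", "L7"]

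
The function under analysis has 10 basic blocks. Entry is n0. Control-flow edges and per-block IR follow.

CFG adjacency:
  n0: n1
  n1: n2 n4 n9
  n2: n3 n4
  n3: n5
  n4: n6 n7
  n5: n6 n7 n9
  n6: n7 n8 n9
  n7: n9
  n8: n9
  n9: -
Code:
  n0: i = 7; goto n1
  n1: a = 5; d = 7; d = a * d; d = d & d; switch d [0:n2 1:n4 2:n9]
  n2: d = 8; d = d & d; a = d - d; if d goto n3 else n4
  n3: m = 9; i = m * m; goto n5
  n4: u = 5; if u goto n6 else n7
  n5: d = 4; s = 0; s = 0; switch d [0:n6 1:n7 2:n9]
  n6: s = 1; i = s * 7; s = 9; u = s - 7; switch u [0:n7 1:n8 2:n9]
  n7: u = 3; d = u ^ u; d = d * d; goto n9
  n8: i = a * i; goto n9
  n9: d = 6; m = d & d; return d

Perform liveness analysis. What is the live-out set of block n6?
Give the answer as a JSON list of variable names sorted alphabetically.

Answer: ["a", "i"]

Derivation:
Block summaries:
  n0 def {i} use ∅
  n1 def {a,d} use ∅
  n2 def {a,d} use ∅
  n3 def {i,m} use ∅
  n4 def {u} use ∅
  n5 def {d,s} use ∅
  n6 def {i,s,u} use ∅
  n7 def {d,u} use ∅
  n8 def {i} use {a,i}
  n9 def {d,m} use ∅

Liveness:
  n0: in=∅ out=∅
  n1: in=∅ out={a}
  n2: in=∅ out={a}
  n3: in={a} out={a}
  n4: in={a} out={a}
  n5: in={a} out={a}
  n6: in={a} out={a,i}
  n7: in=∅ out=∅
  n8: in={a,i} out=∅
  n9: in=∅ out=∅

live-out(n6) = ["a", "i"]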